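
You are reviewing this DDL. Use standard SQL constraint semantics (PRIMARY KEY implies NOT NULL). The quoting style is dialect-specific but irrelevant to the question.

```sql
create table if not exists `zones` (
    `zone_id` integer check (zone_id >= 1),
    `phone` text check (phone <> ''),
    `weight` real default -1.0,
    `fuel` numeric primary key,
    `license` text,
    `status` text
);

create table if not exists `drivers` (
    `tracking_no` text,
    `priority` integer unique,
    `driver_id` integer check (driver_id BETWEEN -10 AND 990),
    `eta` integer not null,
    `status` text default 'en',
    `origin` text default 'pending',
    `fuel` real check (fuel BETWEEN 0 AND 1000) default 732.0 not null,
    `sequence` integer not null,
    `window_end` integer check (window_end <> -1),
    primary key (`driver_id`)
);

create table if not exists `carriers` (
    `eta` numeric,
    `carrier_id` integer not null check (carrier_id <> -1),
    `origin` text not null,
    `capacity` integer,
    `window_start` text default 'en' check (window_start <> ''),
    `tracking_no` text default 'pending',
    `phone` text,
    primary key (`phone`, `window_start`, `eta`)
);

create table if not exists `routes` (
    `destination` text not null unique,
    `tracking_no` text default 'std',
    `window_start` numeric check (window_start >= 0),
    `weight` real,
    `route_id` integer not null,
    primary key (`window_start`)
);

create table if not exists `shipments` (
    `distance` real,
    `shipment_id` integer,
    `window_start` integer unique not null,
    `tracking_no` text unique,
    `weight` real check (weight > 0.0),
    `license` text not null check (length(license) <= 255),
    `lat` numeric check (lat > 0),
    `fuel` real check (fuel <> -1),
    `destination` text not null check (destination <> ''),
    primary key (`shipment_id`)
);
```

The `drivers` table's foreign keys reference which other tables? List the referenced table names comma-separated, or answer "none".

No column in drivers has a REFERENCES clause.

none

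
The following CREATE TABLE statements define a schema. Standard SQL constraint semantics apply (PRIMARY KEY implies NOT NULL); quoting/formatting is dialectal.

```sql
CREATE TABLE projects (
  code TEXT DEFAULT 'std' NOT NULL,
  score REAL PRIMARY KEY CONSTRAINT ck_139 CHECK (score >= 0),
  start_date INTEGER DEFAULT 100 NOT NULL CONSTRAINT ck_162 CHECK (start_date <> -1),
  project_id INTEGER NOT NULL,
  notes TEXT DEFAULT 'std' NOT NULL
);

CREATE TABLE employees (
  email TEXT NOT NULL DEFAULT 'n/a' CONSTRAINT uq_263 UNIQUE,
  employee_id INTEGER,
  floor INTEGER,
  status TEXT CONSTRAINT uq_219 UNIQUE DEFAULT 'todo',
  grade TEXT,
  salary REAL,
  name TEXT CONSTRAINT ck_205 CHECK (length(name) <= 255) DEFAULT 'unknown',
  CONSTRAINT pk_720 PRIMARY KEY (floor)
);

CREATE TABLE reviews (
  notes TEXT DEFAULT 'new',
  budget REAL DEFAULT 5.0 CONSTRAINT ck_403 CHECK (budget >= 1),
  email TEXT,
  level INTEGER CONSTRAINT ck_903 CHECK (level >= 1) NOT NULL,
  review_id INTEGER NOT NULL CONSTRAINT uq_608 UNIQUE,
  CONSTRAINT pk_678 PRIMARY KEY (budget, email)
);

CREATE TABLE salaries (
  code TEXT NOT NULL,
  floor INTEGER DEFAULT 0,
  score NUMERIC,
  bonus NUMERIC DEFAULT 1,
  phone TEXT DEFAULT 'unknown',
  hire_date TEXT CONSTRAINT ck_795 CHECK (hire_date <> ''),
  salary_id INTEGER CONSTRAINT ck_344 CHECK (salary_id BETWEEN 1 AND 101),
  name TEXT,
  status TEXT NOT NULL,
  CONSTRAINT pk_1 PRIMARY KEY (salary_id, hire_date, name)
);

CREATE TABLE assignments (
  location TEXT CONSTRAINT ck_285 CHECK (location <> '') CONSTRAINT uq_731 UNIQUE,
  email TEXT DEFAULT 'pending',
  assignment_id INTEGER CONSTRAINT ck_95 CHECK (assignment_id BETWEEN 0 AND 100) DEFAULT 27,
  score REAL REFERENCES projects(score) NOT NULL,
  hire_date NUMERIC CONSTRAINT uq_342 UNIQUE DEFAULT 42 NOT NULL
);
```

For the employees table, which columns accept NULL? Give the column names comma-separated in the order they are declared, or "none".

employee_id, status, grade, salary, name

- email: declared NOT NULL → not nullable.
- employee_id: no NOT NULL constraint applies → nullable.
- floor: part of the PRIMARY KEY, which implies NOT NULL → not nullable.
- status: UNIQUE does not imply NOT NULL → nullable.
- grade: no NOT NULL constraint applies → nullable.
- salary: no NOT NULL constraint applies → nullable.
- name: CHECK does not forbid NULL (a CHECK constraint passes when its expression is NULL) → nullable.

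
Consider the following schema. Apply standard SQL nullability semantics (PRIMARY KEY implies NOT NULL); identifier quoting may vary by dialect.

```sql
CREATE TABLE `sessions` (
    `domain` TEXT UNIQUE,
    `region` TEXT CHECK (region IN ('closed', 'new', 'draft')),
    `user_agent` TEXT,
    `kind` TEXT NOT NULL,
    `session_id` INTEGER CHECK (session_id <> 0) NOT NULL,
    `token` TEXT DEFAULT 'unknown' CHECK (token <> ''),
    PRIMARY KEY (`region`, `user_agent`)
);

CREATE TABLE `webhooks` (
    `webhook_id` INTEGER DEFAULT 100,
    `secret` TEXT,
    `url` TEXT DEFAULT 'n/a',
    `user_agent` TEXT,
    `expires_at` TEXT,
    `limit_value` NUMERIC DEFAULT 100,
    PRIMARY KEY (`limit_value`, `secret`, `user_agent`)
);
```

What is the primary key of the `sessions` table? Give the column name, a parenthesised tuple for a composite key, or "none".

A table-level PRIMARY KEY clause names 2 columns: region, user_agent.
This is a composite key — the combination is unique, not each column individually.

(region, user_agent)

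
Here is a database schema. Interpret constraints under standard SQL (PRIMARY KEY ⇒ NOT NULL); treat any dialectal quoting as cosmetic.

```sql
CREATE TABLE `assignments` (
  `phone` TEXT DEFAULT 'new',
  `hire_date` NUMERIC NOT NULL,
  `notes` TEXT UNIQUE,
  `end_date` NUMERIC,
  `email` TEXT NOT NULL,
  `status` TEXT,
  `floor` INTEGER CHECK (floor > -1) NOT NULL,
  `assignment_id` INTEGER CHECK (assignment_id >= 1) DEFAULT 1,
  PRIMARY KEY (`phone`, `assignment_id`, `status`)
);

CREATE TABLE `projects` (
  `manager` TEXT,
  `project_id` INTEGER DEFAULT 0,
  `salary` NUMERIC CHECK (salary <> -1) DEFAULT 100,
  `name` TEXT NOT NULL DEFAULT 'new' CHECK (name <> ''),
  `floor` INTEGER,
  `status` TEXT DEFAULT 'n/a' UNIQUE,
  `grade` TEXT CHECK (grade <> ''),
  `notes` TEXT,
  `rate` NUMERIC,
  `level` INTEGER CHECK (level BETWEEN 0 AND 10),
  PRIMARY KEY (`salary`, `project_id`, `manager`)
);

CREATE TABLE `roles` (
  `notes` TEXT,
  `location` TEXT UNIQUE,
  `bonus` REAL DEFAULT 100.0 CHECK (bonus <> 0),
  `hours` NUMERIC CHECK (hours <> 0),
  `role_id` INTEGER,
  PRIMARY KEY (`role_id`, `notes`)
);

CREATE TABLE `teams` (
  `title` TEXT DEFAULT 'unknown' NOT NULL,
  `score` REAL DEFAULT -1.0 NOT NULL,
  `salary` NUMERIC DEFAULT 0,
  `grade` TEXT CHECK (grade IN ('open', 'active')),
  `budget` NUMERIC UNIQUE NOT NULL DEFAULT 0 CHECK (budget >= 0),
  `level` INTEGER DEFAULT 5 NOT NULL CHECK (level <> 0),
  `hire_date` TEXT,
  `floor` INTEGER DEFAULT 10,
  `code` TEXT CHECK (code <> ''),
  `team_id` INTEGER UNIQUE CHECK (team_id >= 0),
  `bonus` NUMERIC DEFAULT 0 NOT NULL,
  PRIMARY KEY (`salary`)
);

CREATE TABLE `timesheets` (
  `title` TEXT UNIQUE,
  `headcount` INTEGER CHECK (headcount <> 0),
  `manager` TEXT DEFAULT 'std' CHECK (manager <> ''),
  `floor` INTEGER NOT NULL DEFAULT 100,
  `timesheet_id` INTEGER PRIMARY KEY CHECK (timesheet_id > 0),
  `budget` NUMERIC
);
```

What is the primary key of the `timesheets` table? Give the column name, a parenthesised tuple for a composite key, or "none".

timesheet_id

timesheet_id is declared PRIMARY KEY inline on the column.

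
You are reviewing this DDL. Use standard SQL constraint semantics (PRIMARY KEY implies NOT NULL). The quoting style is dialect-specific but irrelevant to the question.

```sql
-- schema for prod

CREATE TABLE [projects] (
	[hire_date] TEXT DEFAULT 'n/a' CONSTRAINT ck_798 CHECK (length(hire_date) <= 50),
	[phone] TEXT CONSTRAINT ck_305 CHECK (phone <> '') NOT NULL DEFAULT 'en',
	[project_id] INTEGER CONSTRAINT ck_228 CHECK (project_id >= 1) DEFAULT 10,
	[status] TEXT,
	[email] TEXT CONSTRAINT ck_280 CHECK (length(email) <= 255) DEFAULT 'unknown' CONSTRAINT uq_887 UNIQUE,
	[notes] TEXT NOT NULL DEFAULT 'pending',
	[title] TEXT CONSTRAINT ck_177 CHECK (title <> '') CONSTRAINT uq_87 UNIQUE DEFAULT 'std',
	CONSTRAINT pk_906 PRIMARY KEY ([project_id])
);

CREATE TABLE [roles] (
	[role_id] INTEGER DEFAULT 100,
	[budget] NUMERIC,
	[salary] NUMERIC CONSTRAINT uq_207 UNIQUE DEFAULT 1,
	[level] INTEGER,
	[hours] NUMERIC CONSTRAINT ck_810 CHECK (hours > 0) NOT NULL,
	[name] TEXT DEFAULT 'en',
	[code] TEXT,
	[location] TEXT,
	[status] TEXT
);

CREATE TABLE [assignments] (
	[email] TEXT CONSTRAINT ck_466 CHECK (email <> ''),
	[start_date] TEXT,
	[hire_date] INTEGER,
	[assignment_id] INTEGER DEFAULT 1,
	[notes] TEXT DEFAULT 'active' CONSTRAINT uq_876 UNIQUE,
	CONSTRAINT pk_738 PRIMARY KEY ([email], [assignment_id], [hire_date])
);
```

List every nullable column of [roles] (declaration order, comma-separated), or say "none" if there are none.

- role_id: DEFAULT only fills an omitted column; an explicit NULL is still allowed → nullable.
- budget: no NOT NULL constraint applies → nullable.
- salary: UNIQUE does not imply NOT NULL → nullable.
- level: no NOT NULL constraint applies → nullable.
- hours: declared NOT NULL → not nullable.
- name: DEFAULT only fills an omitted column; an explicit NULL is still allowed → nullable.
- code: no NOT NULL constraint applies → nullable.
- location: no NOT NULL constraint applies → nullable.
- status: no NOT NULL constraint applies → nullable.

role_id, budget, salary, level, name, code, location, status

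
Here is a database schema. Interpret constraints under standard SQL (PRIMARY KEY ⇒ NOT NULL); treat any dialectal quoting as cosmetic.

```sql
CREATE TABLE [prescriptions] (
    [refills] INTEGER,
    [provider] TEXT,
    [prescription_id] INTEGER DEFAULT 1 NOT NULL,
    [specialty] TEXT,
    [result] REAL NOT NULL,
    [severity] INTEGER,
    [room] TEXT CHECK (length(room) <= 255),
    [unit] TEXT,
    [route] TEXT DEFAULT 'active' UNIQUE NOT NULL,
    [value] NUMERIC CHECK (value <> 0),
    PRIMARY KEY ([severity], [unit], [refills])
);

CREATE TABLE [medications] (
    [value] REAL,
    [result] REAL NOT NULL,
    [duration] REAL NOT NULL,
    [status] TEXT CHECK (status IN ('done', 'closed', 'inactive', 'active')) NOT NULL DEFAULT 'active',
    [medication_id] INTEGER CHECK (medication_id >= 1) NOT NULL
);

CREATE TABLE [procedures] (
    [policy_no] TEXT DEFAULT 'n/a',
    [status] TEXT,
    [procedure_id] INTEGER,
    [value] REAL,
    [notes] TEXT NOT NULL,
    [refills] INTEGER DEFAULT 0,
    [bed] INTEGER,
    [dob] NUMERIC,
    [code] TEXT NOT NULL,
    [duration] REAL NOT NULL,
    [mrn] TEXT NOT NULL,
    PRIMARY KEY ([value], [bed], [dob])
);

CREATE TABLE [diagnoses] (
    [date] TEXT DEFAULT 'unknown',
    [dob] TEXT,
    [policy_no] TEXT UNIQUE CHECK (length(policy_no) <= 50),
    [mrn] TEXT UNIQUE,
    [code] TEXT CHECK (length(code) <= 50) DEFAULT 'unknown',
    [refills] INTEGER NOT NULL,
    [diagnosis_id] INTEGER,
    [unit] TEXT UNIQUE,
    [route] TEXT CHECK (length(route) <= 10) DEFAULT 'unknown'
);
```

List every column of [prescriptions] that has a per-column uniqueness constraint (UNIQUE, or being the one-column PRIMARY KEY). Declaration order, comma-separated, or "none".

route

- refills: part of a composite PRIMARY KEY — only the tuple is unique, not this column on its own.
- provider: no UNIQUE or single-column PK constraint.
- prescription_id: no UNIQUE or single-column PK constraint.
- specialty: no UNIQUE or single-column PK constraint.
- result: no UNIQUE or single-column PK constraint.
- severity: part of a composite PRIMARY KEY — only the tuple is unique, not this column on its own.
- room: no UNIQUE or single-column PK constraint.
- unit: part of a composite PRIMARY KEY — only the tuple is unique, not this column on its own.
- route: declared UNIQUE → unique.
- value: no UNIQUE or single-column PK constraint.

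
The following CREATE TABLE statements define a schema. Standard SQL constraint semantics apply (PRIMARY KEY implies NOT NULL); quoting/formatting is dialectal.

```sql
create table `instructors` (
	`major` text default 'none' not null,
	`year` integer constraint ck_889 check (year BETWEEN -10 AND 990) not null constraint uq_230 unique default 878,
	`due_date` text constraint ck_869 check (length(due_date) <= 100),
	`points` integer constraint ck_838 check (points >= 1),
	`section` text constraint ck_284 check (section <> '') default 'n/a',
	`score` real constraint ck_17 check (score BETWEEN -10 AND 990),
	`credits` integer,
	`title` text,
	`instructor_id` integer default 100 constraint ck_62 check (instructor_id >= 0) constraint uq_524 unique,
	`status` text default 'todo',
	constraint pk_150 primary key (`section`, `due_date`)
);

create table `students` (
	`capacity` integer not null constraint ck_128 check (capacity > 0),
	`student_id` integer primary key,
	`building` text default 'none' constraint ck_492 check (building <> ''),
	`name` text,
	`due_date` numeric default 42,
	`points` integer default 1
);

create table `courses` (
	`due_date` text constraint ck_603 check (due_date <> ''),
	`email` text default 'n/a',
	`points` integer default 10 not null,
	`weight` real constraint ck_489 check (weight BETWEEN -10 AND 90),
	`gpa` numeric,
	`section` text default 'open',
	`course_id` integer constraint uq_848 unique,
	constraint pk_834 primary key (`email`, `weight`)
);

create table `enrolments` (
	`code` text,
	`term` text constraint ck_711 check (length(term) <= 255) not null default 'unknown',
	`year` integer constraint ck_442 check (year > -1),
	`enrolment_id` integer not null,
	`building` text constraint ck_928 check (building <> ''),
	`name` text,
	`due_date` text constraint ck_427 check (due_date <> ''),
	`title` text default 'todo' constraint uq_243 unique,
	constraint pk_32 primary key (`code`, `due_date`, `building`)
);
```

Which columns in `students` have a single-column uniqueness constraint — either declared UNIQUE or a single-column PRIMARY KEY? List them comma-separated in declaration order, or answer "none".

student_id

- capacity: no UNIQUE or single-column PK constraint.
- student_id: single-column PRIMARY KEY → unique.
- building: no UNIQUE or single-column PK constraint.
- name: no UNIQUE or single-column PK constraint.
- due_date: no UNIQUE or single-column PK constraint.
- points: no UNIQUE or single-column PK constraint.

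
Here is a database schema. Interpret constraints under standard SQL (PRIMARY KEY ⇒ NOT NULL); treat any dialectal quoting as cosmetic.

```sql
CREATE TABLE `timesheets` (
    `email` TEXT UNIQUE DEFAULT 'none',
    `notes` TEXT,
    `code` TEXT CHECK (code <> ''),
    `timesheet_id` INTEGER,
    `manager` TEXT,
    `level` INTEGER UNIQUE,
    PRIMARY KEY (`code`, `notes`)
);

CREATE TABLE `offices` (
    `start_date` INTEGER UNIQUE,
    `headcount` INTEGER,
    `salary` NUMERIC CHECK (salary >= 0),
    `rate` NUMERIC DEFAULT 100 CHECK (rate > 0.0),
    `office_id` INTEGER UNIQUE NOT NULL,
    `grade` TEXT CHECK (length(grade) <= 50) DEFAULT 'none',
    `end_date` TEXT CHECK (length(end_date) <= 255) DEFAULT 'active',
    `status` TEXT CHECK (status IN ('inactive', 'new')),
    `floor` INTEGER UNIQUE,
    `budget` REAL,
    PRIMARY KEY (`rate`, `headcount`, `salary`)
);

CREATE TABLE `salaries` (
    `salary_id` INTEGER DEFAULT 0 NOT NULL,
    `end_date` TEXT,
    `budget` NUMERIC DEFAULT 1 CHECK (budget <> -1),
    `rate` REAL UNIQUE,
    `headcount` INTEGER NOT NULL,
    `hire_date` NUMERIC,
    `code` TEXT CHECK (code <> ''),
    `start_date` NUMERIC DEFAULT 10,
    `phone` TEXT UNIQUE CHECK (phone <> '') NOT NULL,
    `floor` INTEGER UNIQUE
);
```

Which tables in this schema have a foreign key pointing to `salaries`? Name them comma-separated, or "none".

none

No REFERENCES clause anywhere in the schema names salaries.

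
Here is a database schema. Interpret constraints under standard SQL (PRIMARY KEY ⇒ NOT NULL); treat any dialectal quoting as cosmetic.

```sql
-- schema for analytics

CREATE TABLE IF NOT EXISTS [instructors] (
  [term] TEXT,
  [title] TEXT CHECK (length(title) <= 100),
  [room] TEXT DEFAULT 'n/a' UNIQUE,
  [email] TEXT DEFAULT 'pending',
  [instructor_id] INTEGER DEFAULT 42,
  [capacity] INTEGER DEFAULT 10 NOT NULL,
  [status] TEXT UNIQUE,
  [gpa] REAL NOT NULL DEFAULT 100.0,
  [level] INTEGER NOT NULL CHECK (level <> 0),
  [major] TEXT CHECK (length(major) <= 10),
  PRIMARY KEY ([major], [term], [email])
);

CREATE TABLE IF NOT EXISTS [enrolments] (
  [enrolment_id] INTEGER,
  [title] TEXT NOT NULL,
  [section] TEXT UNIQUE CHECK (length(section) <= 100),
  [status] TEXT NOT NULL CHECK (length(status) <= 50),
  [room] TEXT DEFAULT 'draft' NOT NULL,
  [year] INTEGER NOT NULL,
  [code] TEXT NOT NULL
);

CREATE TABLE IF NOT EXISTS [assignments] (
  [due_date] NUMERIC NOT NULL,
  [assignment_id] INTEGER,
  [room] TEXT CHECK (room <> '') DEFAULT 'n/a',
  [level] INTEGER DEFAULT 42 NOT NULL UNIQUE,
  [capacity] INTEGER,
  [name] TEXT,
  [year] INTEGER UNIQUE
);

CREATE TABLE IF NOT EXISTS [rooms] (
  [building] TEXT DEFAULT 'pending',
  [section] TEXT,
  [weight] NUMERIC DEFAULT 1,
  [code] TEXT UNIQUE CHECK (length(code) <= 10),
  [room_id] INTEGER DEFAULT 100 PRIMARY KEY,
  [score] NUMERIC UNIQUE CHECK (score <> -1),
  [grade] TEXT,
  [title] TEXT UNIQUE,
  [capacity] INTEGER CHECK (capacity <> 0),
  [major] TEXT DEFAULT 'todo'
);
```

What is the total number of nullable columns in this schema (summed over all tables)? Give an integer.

20

instructors: 4 nullable (title, room, instructor_id, status — PK (major, term, email) and explicit NOT NULL columns excluded).
enrolments: 2 nullable (enrolment_id, section — PK none and explicit NOT NULL columns excluded).
assignments: 5 nullable (assignment_id, room, capacity, name, year — PK none and explicit NOT NULL columns excluded).
rooms: 9 nullable (building, section, weight, code, score, grade, title, capacity, major — PK (room_id) and explicit NOT NULL columns excluded).
Total: 4 + 2 + 5 + 9 = 20.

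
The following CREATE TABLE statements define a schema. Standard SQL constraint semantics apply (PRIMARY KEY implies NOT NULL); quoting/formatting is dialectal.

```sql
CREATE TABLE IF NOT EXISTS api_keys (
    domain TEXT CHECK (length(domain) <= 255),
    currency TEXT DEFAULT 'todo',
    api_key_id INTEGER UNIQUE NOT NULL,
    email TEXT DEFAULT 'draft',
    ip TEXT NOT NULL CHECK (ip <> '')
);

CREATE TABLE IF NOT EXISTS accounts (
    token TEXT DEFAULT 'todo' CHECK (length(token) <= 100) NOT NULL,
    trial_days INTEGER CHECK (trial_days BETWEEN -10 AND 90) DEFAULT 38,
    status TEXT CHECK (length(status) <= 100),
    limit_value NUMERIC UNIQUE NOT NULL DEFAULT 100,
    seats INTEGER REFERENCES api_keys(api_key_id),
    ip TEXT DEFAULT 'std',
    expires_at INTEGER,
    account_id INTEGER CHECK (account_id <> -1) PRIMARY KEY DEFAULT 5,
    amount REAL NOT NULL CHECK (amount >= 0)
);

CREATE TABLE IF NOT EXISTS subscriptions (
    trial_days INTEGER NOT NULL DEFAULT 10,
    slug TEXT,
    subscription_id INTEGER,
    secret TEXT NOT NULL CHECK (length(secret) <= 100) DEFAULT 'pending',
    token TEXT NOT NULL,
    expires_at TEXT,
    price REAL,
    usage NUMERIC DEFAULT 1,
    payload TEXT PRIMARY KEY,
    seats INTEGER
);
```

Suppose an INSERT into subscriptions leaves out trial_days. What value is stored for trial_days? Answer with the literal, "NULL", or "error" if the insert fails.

10

trial_days has an explicit DEFAULT 10.
When the column is omitted from an INSERT, that default is used.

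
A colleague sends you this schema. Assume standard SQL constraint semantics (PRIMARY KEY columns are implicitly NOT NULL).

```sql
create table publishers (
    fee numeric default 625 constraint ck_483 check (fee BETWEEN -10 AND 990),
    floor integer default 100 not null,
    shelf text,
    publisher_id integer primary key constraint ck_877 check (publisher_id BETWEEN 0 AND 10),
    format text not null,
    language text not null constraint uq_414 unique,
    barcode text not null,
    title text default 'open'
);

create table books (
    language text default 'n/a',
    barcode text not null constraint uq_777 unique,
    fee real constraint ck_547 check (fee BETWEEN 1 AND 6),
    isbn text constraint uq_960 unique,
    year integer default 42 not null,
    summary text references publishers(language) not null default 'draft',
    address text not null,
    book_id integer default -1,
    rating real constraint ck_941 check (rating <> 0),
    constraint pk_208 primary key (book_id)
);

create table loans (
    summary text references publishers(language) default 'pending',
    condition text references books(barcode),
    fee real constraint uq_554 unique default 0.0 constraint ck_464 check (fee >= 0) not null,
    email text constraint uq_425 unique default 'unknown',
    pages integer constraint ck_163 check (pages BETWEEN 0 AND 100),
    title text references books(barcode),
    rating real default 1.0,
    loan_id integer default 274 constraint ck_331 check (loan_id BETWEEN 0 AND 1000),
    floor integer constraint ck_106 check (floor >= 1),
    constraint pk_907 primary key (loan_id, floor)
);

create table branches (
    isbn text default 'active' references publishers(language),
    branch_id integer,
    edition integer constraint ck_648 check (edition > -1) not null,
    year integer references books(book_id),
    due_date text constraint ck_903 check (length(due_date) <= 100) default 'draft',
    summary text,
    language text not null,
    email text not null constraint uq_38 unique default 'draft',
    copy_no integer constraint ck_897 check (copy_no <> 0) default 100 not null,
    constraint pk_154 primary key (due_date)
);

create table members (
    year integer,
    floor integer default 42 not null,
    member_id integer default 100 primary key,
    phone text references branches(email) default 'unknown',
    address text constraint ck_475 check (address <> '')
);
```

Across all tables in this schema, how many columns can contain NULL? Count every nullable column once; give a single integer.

20

publishers: 3 nullable (fee, shelf, title — PK (publisher_id) and explicit NOT NULL columns excluded).
books: 4 nullable (language, fee, isbn, rating — PK (book_id) and explicit NOT NULL columns excluded).
loans: 6 nullable (summary, condition, email, pages, title, rating — PK (loan_id, floor) and explicit NOT NULL columns excluded).
branches: 4 nullable (isbn, branch_id, year, summary — PK (due_date) and explicit NOT NULL columns excluded).
members: 3 nullable (year, phone, address — PK (member_id) and explicit NOT NULL columns excluded).
Total: 3 + 4 + 6 + 4 + 3 = 20.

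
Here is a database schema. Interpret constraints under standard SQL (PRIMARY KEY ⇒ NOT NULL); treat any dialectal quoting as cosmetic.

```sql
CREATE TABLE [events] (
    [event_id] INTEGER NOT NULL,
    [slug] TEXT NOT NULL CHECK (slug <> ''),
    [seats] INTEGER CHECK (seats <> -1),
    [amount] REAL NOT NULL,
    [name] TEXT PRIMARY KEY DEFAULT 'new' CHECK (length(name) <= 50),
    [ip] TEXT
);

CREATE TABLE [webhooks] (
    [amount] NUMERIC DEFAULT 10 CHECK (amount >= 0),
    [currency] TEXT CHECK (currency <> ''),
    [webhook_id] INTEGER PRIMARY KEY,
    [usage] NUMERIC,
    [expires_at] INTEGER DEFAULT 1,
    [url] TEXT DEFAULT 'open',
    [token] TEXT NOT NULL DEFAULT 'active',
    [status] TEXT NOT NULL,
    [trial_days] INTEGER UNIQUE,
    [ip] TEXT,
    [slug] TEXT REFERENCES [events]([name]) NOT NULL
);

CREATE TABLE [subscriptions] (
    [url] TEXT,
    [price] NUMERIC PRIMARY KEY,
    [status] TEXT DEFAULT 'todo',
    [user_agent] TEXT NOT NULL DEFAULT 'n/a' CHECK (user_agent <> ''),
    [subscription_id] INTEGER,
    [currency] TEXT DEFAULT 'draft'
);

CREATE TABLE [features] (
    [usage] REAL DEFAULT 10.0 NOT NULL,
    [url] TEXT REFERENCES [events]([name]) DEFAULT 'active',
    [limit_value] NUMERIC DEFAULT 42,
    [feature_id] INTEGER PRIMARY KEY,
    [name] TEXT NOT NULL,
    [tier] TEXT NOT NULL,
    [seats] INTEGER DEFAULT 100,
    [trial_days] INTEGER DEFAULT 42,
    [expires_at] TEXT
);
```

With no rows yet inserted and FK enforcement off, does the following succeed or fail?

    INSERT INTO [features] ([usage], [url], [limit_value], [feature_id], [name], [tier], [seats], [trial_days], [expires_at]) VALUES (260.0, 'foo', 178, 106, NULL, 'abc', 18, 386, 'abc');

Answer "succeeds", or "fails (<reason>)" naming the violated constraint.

name is explicitly set to NULL, but name is declared NOT NULL.

fails (NOT NULL on name)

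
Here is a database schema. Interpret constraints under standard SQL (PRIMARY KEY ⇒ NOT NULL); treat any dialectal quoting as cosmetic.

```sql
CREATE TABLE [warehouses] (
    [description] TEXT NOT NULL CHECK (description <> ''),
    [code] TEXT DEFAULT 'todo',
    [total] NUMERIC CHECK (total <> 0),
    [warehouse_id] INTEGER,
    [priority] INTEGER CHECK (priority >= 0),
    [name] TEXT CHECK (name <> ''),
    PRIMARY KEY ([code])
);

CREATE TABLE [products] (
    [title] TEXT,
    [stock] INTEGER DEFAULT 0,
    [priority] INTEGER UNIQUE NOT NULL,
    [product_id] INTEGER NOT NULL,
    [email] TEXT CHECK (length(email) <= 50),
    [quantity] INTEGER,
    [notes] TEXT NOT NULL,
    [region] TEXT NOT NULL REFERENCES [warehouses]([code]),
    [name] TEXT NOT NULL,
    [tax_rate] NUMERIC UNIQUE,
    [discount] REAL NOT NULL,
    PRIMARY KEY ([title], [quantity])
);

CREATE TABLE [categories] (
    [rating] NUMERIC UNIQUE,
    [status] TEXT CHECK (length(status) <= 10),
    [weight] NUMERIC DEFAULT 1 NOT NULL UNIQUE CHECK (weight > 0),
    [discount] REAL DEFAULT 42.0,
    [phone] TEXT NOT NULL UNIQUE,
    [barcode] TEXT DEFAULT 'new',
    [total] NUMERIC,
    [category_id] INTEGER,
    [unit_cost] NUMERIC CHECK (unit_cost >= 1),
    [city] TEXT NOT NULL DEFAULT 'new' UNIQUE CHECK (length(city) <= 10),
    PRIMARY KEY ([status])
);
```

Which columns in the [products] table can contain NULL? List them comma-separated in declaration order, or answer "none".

- title: part of the PRIMARY KEY, which implies NOT NULL → not nullable.
- stock: DEFAULT only fills an omitted column; an explicit NULL is still allowed → nullable.
- priority: declared NOT NULL → not nullable.
- product_id: declared NOT NULL → not nullable.
- email: CHECK does not forbid NULL (a CHECK constraint passes when its expression is NULL) → nullable.
- quantity: part of the PRIMARY KEY, which implies NOT NULL → not nullable.
- notes: declared NOT NULL → not nullable.
- region: declared NOT NULL → not nullable.
- name: declared NOT NULL → not nullable.
- tax_rate: UNIQUE does not imply NOT NULL → nullable.
- discount: declared NOT NULL → not nullable.

stock, email, tax_rate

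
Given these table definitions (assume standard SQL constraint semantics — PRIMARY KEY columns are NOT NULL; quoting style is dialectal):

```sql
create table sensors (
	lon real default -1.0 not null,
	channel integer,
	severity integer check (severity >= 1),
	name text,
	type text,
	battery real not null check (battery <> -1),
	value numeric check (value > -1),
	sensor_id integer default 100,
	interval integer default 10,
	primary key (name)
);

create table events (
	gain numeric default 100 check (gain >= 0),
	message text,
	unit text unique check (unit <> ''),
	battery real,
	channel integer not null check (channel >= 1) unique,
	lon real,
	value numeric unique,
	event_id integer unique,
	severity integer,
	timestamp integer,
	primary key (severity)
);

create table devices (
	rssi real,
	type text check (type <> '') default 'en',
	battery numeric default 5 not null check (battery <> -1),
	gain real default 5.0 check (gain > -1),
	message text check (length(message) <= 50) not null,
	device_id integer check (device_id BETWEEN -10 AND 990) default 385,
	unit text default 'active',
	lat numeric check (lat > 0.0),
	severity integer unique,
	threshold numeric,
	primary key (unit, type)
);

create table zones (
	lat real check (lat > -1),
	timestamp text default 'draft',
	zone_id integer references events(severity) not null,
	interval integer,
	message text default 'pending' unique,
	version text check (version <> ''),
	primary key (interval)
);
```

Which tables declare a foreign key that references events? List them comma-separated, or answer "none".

zones

- zones.zone_id references events(severity).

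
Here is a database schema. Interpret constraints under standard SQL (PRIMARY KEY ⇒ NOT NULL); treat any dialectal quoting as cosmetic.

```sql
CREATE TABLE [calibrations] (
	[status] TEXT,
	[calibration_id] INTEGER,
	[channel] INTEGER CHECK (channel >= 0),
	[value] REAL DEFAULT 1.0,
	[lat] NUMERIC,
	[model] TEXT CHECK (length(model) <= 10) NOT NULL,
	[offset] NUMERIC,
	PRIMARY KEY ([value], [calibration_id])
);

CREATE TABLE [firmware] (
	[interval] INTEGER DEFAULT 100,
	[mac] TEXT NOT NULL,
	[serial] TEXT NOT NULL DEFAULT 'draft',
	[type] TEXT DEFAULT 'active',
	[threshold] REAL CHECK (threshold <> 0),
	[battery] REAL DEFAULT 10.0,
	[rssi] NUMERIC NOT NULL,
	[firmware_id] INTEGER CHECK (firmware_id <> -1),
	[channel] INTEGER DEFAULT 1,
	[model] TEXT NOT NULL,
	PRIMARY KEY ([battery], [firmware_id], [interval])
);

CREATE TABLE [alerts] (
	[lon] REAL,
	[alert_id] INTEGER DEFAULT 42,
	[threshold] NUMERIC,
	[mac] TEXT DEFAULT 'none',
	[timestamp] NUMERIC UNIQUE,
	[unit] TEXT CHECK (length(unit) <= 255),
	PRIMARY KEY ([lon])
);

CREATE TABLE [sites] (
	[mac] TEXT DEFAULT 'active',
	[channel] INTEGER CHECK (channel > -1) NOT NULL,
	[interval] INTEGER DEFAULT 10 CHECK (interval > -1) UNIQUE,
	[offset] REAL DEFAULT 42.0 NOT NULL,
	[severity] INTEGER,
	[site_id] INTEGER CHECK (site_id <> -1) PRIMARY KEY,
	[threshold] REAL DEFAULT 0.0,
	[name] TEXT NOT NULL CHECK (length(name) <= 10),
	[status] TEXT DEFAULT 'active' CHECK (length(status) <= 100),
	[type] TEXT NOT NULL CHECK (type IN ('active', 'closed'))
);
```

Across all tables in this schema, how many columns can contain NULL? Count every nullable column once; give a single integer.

calibrations: 4 nullable (status, channel, lat, offset — PK (value, calibration_id) and explicit NOT NULL columns excluded).
firmware: 3 nullable (type, threshold, channel — PK (battery, firmware_id, interval) and explicit NOT NULL columns excluded).
alerts: 5 nullable (alert_id, threshold, mac, timestamp, unit — PK (lon) and explicit NOT NULL columns excluded).
sites: 5 nullable (mac, interval, severity, threshold, status — PK (site_id) and explicit NOT NULL columns excluded).
Total: 4 + 3 + 5 + 5 = 17.

17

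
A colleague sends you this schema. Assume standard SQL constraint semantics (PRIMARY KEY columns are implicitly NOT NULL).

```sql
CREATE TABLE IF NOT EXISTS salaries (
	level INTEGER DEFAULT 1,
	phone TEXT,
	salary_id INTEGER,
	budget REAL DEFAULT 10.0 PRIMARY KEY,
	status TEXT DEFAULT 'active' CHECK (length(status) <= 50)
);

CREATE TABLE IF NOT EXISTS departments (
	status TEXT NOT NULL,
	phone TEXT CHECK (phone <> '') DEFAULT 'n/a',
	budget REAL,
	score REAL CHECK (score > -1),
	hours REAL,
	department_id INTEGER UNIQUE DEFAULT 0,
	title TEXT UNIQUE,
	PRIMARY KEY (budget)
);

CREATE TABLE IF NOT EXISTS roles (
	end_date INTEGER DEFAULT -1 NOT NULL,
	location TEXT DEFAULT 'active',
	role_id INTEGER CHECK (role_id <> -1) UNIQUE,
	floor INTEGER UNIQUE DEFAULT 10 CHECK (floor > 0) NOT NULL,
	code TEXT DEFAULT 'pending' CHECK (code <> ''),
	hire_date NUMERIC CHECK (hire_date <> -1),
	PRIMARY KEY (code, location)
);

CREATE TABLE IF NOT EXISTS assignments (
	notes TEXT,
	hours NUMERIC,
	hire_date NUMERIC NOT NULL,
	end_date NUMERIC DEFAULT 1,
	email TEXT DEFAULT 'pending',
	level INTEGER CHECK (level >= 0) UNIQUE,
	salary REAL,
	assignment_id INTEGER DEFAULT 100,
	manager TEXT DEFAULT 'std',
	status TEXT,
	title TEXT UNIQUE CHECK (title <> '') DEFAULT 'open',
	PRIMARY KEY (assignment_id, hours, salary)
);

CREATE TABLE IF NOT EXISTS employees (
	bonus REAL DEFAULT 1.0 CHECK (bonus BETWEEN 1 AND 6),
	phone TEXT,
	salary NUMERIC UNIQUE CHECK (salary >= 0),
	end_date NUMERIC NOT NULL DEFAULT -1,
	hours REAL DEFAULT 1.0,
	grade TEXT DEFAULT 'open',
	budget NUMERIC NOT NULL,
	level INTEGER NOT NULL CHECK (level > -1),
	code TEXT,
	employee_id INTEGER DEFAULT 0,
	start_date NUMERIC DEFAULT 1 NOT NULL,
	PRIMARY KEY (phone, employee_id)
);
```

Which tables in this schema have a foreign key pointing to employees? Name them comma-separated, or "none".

No REFERENCES clause anywhere in the schema names employees.

none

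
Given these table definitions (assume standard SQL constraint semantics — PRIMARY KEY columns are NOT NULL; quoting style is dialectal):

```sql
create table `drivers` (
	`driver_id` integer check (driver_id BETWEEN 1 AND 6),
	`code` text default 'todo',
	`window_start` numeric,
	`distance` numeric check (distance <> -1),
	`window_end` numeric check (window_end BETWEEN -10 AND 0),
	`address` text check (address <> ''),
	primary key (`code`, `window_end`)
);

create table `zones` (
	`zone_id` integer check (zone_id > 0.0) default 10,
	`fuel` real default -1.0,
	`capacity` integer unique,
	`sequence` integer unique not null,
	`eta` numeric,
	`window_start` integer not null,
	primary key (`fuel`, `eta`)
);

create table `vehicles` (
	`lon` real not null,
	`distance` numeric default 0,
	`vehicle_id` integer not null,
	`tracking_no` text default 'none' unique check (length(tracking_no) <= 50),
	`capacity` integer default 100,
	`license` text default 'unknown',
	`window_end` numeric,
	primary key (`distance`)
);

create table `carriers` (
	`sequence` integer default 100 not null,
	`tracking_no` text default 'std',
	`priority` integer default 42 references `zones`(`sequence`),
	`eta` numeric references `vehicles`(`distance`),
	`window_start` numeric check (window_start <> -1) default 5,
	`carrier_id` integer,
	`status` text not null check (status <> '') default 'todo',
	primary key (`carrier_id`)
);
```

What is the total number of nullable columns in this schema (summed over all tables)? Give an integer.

14

drivers: 4 nullable (driver_id, window_start, distance, address — PK (code, window_end) and explicit NOT NULL columns excluded).
zones: 2 nullable (zone_id, capacity — PK (fuel, eta) and explicit NOT NULL columns excluded).
vehicles: 4 nullable (tracking_no, capacity, license, window_end — PK (distance) and explicit NOT NULL columns excluded).
carriers: 4 nullable (tracking_no, priority, eta, window_start — PK (carrier_id) and explicit NOT NULL columns excluded).
Total: 4 + 2 + 4 + 4 = 14.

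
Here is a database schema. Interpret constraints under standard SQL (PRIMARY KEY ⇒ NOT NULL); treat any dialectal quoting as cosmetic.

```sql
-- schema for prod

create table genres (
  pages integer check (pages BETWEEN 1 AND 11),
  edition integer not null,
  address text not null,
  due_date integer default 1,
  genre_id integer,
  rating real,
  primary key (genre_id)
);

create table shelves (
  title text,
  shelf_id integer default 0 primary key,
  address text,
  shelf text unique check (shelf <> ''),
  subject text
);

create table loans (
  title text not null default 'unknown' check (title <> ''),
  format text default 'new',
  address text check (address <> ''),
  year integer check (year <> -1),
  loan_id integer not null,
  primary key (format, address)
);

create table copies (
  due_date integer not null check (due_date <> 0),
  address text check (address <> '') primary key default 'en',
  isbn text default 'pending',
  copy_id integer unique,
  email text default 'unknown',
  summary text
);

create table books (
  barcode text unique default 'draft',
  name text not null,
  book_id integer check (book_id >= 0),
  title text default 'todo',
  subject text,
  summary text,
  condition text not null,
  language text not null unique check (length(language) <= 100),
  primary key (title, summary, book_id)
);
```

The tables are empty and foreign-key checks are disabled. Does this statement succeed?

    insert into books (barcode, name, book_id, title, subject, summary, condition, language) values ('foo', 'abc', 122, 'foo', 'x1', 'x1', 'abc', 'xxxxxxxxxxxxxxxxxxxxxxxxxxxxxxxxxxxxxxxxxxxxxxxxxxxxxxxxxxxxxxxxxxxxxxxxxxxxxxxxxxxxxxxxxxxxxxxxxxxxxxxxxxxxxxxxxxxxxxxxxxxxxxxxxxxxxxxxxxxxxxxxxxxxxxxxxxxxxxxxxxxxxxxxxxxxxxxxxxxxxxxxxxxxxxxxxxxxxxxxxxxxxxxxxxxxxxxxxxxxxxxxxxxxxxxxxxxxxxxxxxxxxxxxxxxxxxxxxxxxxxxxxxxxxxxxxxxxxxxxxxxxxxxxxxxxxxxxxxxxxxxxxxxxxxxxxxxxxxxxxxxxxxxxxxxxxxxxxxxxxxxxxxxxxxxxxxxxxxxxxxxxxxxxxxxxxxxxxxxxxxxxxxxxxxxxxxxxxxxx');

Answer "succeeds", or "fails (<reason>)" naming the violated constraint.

The value 'xxxxxxxxxxxxxxxxxxxxxxxxxxxxxxxxxxxxxxxxxxxxxxxxxxxxxxxxxxxxxxxxxxxxxxxxxxxxxxxxxxxxxxxxxxxxxxxxxxxxxxxxxxxxxxxxxxxxxxxxxxxxxxxxxxxxxxxxxxxxxxxxxxxxxxxxxxxxxxxxxxxxxxxxxxxxxxxxxxxxxxxxxxxxxxxxxxxxxxxxxxxxxxxxxxxxxxxxxxxxxxxxxxxxxxxxxxxxxxxxxxxxxxxxxxxxxxxxxxxxxxxxxxxxxxxxxxxxxxxxxxxxxxxxxxxxxxxxxxxxxxxxxxxxxxxxxxxxxxxxxxxxxxxxxxxxxxxxxxxxxxxxxxxxxxxxxxxxxxxxxxxxxxxxxxxxxxxxxxxxxxxxxxxxxxxxxxxxxxxx' for language violates CHECK (length(language) <= 100).

fails (CHECK on language)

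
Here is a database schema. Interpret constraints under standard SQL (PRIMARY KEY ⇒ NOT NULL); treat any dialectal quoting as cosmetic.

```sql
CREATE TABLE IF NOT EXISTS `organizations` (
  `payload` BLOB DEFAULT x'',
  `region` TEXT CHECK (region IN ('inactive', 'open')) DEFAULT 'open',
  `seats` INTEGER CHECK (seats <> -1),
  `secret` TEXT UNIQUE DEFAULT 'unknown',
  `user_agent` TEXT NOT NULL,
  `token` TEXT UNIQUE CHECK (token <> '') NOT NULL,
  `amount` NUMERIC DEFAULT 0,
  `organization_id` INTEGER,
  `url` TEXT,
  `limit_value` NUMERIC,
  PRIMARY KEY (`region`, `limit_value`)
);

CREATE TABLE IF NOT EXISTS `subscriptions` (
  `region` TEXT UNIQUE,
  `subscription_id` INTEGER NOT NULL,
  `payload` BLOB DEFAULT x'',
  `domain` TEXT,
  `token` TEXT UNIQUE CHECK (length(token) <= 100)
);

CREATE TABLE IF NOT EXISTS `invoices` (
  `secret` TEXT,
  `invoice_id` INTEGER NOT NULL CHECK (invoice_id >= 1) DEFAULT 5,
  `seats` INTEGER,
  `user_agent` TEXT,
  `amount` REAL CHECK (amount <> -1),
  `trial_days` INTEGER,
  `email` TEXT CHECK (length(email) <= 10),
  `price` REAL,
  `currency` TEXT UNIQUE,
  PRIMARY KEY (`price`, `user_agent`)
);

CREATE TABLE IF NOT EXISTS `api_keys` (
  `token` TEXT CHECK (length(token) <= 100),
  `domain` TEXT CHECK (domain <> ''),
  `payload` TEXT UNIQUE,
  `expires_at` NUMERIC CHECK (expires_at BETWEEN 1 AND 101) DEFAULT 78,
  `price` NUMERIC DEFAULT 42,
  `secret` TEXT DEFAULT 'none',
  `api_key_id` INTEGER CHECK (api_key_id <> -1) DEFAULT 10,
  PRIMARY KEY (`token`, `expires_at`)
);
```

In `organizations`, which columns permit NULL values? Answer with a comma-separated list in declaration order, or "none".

- payload: DEFAULT only fills an omitted column; an explicit NULL is still allowed → nullable.
- region: part of the PRIMARY KEY, which implies NOT NULL → not nullable.
- seats: CHECK does not forbid NULL (a CHECK constraint passes when its expression is NULL) → nullable.
- secret: UNIQUE does not imply NOT NULL → nullable.
- user_agent: declared NOT NULL → not nullable.
- token: declared NOT NULL → not nullable.
- amount: DEFAULT only fills an omitted column; an explicit NULL is still allowed → nullable.
- organization_id: no NOT NULL constraint applies → nullable.
- url: no NOT NULL constraint applies → nullable.
- limit_value: part of the PRIMARY KEY, which implies NOT NULL → not nullable.

payload, seats, secret, amount, organization_id, url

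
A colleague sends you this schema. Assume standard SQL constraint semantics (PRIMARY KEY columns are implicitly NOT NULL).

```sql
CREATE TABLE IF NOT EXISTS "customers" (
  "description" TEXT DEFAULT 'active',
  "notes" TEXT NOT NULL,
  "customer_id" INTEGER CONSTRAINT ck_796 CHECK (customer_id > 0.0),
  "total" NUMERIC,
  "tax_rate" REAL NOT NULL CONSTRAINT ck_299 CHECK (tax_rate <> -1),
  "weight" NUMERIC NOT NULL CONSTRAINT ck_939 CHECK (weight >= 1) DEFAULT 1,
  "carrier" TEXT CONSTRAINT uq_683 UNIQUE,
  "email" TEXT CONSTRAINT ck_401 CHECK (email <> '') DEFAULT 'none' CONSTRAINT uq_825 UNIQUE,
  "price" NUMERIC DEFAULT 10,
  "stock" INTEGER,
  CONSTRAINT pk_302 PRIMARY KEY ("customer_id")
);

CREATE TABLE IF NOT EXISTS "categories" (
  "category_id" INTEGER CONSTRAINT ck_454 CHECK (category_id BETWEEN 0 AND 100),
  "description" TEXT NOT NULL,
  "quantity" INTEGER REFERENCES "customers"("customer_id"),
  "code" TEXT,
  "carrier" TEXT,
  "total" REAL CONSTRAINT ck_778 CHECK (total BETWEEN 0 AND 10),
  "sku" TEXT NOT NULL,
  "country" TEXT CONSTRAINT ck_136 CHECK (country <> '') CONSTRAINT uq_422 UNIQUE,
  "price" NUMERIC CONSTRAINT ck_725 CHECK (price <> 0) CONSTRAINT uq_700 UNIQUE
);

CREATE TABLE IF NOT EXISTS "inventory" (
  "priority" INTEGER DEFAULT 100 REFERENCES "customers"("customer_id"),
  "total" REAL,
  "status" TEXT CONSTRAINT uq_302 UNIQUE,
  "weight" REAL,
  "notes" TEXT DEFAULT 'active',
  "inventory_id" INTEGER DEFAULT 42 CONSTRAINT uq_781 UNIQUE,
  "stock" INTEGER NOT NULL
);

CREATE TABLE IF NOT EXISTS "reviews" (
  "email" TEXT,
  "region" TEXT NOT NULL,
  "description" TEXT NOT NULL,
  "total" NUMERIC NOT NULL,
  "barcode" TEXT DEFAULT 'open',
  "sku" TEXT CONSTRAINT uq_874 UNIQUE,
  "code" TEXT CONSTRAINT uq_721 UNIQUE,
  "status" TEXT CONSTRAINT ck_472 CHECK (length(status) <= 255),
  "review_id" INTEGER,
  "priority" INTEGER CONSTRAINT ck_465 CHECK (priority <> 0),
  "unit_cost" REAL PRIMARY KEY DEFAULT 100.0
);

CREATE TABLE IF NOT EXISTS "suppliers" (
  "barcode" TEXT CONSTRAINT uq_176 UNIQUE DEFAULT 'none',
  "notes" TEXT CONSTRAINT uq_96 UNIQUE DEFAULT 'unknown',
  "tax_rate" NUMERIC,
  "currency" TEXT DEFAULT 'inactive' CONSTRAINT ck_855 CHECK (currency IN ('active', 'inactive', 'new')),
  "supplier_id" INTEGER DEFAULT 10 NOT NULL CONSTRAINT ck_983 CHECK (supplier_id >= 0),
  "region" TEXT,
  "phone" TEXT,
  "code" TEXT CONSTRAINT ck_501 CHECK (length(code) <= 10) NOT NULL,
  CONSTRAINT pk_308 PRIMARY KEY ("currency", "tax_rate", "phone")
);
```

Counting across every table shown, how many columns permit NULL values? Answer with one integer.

customers: 6 nullable (description, total, carrier, email, price, stock — PK (customer_id) and explicit NOT NULL columns excluded).
categories: 7 nullable (category_id, quantity, code, carrier, total, country, price — PK none and explicit NOT NULL columns excluded).
inventory: 6 nullable (priority, total, status, weight, notes, inventory_id — PK none and explicit NOT NULL columns excluded).
reviews: 7 nullable (email, barcode, sku, code, status, review_id, priority — PK (unit_cost) and explicit NOT NULL columns excluded).
suppliers: 3 nullable (barcode, notes, region — PK (currency, tax_rate, phone) and explicit NOT NULL columns excluded).
Total: 6 + 7 + 6 + 7 + 3 = 29.

29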